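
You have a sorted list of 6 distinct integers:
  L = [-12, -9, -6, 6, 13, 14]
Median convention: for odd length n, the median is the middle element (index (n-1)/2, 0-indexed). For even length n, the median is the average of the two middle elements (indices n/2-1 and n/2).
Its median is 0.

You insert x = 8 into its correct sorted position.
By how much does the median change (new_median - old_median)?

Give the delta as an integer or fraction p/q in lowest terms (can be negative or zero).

Old median = 0
After inserting x = 8: new sorted = [-12, -9, -6, 6, 8, 13, 14]
New median = 6
Delta = 6 - 0 = 6

Answer: 6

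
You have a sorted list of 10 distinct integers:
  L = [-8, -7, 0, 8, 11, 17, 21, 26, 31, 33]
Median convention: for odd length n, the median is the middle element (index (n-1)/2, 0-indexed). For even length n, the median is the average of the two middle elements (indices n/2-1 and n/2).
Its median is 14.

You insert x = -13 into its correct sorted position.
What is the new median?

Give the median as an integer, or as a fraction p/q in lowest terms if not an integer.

Answer: 11

Derivation:
Old list (sorted, length 10): [-8, -7, 0, 8, 11, 17, 21, 26, 31, 33]
Old median = 14
Insert x = -13
Old length even (10). Middle pair: indices 4,5 = 11,17.
New length odd (11). New median = single middle element.
x = -13: 0 elements are < x, 10 elements are > x.
New sorted list: [-13, -8, -7, 0, 8, 11, 17, 21, 26, 31, 33]
New median = 11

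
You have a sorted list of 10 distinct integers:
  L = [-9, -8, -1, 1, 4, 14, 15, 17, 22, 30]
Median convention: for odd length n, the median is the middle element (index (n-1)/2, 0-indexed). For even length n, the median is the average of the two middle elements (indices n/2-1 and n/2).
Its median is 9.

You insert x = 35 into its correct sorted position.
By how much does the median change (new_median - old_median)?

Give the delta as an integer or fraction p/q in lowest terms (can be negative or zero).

Answer: 5

Derivation:
Old median = 9
After inserting x = 35: new sorted = [-9, -8, -1, 1, 4, 14, 15, 17, 22, 30, 35]
New median = 14
Delta = 14 - 9 = 5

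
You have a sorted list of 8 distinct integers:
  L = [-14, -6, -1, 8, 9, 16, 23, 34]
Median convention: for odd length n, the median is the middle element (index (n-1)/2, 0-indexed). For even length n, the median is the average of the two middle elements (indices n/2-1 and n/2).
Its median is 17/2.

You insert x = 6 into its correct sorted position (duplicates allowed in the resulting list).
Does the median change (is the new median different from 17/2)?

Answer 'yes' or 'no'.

Old median = 17/2
Insert x = 6
New median = 8
Changed? yes

Answer: yes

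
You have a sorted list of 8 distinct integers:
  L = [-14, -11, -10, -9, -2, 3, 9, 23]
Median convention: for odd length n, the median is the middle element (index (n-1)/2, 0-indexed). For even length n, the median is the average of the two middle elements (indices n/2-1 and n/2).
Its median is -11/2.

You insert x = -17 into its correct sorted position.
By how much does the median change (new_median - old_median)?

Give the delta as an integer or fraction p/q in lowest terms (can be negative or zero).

Old median = -11/2
After inserting x = -17: new sorted = [-17, -14, -11, -10, -9, -2, 3, 9, 23]
New median = -9
Delta = -9 - -11/2 = -7/2

Answer: -7/2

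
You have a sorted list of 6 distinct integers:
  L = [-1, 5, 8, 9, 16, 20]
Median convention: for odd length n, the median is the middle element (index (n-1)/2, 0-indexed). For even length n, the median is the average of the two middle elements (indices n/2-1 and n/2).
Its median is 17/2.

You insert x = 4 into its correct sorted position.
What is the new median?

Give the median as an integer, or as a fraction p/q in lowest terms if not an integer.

Old list (sorted, length 6): [-1, 5, 8, 9, 16, 20]
Old median = 17/2
Insert x = 4
Old length even (6). Middle pair: indices 2,3 = 8,9.
New length odd (7). New median = single middle element.
x = 4: 1 elements are < x, 5 elements are > x.
New sorted list: [-1, 4, 5, 8, 9, 16, 20]
New median = 8

Answer: 8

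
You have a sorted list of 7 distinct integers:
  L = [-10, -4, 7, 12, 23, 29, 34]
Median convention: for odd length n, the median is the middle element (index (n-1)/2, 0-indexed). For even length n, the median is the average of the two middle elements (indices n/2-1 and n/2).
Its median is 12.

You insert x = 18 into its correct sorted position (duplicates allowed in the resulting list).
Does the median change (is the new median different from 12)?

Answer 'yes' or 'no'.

Old median = 12
Insert x = 18
New median = 15
Changed? yes

Answer: yes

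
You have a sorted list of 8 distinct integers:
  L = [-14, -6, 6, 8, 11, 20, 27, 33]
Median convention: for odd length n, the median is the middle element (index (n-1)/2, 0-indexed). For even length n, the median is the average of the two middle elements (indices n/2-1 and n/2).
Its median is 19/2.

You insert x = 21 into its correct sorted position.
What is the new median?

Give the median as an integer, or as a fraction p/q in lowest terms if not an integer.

Old list (sorted, length 8): [-14, -6, 6, 8, 11, 20, 27, 33]
Old median = 19/2
Insert x = 21
Old length even (8). Middle pair: indices 3,4 = 8,11.
New length odd (9). New median = single middle element.
x = 21: 6 elements are < x, 2 elements are > x.
New sorted list: [-14, -6, 6, 8, 11, 20, 21, 27, 33]
New median = 11

Answer: 11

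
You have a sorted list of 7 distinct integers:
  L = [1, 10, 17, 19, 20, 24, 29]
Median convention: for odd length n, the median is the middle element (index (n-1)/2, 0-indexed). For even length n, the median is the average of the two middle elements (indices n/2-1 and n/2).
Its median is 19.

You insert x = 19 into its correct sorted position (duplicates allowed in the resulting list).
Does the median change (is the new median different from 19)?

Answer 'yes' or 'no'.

Answer: no

Derivation:
Old median = 19
Insert x = 19
New median = 19
Changed? no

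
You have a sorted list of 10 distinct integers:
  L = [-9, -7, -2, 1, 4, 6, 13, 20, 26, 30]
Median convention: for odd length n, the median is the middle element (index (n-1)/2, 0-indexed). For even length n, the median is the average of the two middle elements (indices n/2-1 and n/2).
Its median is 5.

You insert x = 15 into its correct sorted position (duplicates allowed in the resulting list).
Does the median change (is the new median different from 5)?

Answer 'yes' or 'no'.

Answer: yes

Derivation:
Old median = 5
Insert x = 15
New median = 6
Changed? yes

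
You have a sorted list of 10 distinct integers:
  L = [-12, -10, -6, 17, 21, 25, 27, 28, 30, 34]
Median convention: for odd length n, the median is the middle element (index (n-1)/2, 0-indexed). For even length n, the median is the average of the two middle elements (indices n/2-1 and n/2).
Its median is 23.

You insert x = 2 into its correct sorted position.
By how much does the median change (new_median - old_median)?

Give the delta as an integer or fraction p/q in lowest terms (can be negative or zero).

Answer: -2

Derivation:
Old median = 23
After inserting x = 2: new sorted = [-12, -10, -6, 2, 17, 21, 25, 27, 28, 30, 34]
New median = 21
Delta = 21 - 23 = -2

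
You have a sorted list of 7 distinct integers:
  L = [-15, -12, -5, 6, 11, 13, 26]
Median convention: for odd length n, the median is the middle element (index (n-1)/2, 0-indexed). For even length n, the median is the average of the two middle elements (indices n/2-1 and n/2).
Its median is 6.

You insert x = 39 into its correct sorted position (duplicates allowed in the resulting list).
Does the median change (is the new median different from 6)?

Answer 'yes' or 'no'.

Answer: yes

Derivation:
Old median = 6
Insert x = 39
New median = 17/2
Changed? yes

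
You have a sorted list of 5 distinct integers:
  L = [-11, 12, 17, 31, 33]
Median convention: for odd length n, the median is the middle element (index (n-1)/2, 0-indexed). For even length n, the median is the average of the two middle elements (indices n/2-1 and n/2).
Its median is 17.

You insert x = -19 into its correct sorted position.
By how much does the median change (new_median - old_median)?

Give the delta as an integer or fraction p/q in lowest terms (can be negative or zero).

Old median = 17
After inserting x = -19: new sorted = [-19, -11, 12, 17, 31, 33]
New median = 29/2
Delta = 29/2 - 17 = -5/2

Answer: -5/2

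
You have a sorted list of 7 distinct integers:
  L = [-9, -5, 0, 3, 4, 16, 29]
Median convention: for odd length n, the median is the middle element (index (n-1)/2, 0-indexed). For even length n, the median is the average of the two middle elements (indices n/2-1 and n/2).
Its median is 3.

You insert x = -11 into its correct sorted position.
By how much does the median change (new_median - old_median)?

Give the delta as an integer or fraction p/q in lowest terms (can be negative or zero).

Answer: -3/2

Derivation:
Old median = 3
After inserting x = -11: new sorted = [-11, -9, -5, 0, 3, 4, 16, 29]
New median = 3/2
Delta = 3/2 - 3 = -3/2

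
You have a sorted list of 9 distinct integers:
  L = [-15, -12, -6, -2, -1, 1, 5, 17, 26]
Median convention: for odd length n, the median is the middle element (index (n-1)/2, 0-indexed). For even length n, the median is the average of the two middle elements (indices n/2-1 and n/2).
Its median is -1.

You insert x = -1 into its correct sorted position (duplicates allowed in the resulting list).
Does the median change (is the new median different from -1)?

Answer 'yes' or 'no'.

Answer: no

Derivation:
Old median = -1
Insert x = -1
New median = -1
Changed? no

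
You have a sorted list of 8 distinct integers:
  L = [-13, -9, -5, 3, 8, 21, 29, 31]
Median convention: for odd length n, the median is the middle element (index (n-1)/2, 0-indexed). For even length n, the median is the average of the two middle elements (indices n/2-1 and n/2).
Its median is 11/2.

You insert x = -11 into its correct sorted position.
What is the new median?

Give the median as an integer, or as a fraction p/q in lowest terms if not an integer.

Old list (sorted, length 8): [-13, -9, -5, 3, 8, 21, 29, 31]
Old median = 11/2
Insert x = -11
Old length even (8). Middle pair: indices 3,4 = 3,8.
New length odd (9). New median = single middle element.
x = -11: 1 elements are < x, 7 elements are > x.
New sorted list: [-13, -11, -9, -5, 3, 8, 21, 29, 31]
New median = 3

Answer: 3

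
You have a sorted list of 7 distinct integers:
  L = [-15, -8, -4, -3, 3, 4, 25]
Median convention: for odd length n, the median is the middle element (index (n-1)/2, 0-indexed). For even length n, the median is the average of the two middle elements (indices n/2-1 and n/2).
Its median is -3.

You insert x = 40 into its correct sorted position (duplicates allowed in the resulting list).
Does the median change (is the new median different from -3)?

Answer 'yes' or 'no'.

Answer: yes

Derivation:
Old median = -3
Insert x = 40
New median = 0
Changed? yes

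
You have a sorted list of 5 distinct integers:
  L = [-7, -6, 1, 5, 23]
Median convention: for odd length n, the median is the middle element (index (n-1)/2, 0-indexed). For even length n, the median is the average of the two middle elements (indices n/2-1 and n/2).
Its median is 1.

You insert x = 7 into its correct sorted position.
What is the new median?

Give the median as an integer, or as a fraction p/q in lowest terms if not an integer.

Old list (sorted, length 5): [-7, -6, 1, 5, 23]
Old median = 1
Insert x = 7
Old length odd (5). Middle was index 2 = 1.
New length even (6). New median = avg of two middle elements.
x = 7: 4 elements are < x, 1 elements are > x.
New sorted list: [-7, -6, 1, 5, 7, 23]
New median = 3

Answer: 3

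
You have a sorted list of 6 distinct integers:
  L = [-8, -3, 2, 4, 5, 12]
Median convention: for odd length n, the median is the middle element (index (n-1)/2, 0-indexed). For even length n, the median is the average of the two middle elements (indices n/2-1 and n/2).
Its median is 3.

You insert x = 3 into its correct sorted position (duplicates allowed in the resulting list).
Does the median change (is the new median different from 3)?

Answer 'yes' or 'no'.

Old median = 3
Insert x = 3
New median = 3
Changed? no

Answer: no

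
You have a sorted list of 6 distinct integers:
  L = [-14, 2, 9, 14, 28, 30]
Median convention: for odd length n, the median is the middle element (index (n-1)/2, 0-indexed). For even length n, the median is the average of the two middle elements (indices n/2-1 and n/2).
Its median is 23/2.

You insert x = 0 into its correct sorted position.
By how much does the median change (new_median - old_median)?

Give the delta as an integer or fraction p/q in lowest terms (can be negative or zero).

Answer: -5/2

Derivation:
Old median = 23/2
After inserting x = 0: new sorted = [-14, 0, 2, 9, 14, 28, 30]
New median = 9
Delta = 9 - 23/2 = -5/2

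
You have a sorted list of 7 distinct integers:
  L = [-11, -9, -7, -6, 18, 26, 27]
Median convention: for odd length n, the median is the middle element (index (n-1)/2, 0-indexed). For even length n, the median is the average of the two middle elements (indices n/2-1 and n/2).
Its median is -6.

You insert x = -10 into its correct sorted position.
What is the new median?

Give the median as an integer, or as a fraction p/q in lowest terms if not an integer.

Old list (sorted, length 7): [-11, -9, -7, -6, 18, 26, 27]
Old median = -6
Insert x = -10
Old length odd (7). Middle was index 3 = -6.
New length even (8). New median = avg of two middle elements.
x = -10: 1 elements are < x, 6 elements are > x.
New sorted list: [-11, -10, -9, -7, -6, 18, 26, 27]
New median = -13/2

Answer: -13/2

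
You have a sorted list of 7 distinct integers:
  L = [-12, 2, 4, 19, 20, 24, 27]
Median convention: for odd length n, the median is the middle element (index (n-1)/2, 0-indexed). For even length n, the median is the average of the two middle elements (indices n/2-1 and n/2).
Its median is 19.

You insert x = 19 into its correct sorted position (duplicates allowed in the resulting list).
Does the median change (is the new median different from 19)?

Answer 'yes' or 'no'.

Answer: no

Derivation:
Old median = 19
Insert x = 19
New median = 19
Changed? no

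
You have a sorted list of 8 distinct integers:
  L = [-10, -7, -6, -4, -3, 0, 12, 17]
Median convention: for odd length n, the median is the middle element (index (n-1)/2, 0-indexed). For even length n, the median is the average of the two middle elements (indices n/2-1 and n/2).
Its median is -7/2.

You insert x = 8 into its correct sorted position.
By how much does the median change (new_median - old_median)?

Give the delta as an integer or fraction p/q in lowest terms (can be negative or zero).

Old median = -7/2
After inserting x = 8: new sorted = [-10, -7, -6, -4, -3, 0, 8, 12, 17]
New median = -3
Delta = -3 - -7/2 = 1/2

Answer: 1/2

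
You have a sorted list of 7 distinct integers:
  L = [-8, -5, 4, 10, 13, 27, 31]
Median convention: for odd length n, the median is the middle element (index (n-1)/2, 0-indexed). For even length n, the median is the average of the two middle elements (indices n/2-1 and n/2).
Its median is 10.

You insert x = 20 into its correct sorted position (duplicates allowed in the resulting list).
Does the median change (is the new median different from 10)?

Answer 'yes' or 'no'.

Old median = 10
Insert x = 20
New median = 23/2
Changed? yes

Answer: yes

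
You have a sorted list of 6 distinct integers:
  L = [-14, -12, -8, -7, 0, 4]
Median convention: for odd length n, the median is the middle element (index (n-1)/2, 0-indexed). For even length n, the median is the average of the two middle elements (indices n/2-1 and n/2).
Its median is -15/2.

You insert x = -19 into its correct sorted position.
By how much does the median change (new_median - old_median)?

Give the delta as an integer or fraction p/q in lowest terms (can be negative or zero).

Old median = -15/2
After inserting x = -19: new sorted = [-19, -14, -12, -8, -7, 0, 4]
New median = -8
Delta = -8 - -15/2 = -1/2

Answer: -1/2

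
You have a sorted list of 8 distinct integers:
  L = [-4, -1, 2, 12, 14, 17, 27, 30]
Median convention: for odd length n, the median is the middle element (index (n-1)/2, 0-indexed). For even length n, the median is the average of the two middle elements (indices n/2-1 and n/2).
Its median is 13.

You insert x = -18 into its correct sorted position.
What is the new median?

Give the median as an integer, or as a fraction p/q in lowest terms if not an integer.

Answer: 12

Derivation:
Old list (sorted, length 8): [-4, -1, 2, 12, 14, 17, 27, 30]
Old median = 13
Insert x = -18
Old length even (8). Middle pair: indices 3,4 = 12,14.
New length odd (9). New median = single middle element.
x = -18: 0 elements are < x, 8 elements are > x.
New sorted list: [-18, -4, -1, 2, 12, 14, 17, 27, 30]
New median = 12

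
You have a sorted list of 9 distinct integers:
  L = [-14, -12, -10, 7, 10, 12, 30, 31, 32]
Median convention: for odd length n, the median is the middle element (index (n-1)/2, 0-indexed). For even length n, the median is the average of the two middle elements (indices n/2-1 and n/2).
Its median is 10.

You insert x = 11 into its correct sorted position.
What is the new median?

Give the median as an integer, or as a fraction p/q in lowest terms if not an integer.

Old list (sorted, length 9): [-14, -12, -10, 7, 10, 12, 30, 31, 32]
Old median = 10
Insert x = 11
Old length odd (9). Middle was index 4 = 10.
New length even (10). New median = avg of two middle elements.
x = 11: 5 elements are < x, 4 elements are > x.
New sorted list: [-14, -12, -10, 7, 10, 11, 12, 30, 31, 32]
New median = 21/2

Answer: 21/2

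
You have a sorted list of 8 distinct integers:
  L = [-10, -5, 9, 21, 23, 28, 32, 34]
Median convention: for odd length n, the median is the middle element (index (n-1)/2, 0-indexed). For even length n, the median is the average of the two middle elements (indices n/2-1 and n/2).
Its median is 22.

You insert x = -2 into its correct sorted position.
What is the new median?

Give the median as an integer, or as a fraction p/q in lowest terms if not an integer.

Old list (sorted, length 8): [-10, -5, 9, 21, 23, 28, 32, 34]
Old median = 22
Insert x = -2
Old length even (8). Middle pair: indices 3,4 = 21,23.
New length odd (9). New median = single middle element.
x = -2: 2 elements are < x, 6 elements are > x.
New sorted list: [-10, -5, -2, 9, 21, 23, 28, 32, 34]
New median = 21

Answer: 21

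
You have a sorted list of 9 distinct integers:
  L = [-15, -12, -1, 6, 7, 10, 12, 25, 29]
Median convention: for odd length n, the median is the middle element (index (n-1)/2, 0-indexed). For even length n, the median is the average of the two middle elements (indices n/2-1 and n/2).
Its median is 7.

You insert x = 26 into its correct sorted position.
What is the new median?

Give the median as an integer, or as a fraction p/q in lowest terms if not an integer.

Answer: 17/2

Derivation:
Old list (sorted, length 9): [-15, -12, -1, 6, 7, 10, 12, 25, 29]
Old median = 7
Insert x = 26
Old length odd (9). Middle was index 4 = 7.
New length even (10). New median = avg of two middle elements.
x = 26: 8 elements are < x, 1 elements are > x.
New sorted list: [-15, -12, -1, 6, 7, 10, 12, 25, 26, 29]
New median = 17/2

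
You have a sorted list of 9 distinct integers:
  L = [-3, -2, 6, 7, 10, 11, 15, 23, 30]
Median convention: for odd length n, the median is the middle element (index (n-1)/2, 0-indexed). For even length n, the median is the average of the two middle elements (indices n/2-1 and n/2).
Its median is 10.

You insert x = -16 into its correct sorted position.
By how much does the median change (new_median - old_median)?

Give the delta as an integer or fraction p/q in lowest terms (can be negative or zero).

Answer: -3/2

Derivation:
Old median = 10
After inserting x = -16: new sorted = [-16, -3, -2, 6, 7, 10, 11, 15, 23, 30]
New median = 17/2
Delta = 17/2 - 10 = -3/2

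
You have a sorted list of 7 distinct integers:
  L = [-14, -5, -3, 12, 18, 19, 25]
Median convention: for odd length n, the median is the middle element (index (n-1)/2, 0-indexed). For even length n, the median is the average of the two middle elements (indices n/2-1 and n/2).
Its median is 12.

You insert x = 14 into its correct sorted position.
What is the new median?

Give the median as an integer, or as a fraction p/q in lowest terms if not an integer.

Answer: 13

Derivation:
Old list (sorted, length 7): [-14, -5, -3, 12, 18, 19, 25]
Old median = 12
Insert x = 14
Old length odd (7). Middle was index 3 = 12.
New length even (8). New median = avg of two middle elements.
x = 14: 4 elements are < x, 3 elements are > x.
New sorted list: [-14, -5, -3, 12, 14, 18, 19, 25]
New median = 13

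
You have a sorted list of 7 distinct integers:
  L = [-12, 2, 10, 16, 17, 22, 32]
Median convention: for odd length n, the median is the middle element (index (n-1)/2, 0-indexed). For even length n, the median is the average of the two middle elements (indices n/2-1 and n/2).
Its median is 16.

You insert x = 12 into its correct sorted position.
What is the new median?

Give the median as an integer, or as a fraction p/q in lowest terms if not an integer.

Old list (sorted, length 7): [-12, 2, 10, 16, 17, 22, 32]
Old median = 16
Insert x = 12
Old length odd (7). Middle was index 3 = 16.
New length even (8). New median = avg of two middle elements.
x = 12: 3 elements are < x, 4 elements are > x.
New sorted list: [-12, 2, 10, 12, 16, 17, 22, 32]
New median = 14

Answer: 14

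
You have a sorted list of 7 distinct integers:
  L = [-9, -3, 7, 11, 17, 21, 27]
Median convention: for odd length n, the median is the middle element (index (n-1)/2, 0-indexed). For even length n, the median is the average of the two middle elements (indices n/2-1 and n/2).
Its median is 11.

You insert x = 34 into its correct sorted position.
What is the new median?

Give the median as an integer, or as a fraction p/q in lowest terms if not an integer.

Answer: 14

Derivation:
Old list (sorted, length 7): [-9, -3, 7, 11, 17, 21, 27]
Old median = 11
Insert x = 34
Old length odd (7). Middle was index 3 = 11.
New length even (8). New median = avg of two middle elements.
x = 34: 7 elements are < x, 0 elements are > x.
New sorted list: [-9, -3, 7, 11, 17, 21, 27, 34]
New median = 14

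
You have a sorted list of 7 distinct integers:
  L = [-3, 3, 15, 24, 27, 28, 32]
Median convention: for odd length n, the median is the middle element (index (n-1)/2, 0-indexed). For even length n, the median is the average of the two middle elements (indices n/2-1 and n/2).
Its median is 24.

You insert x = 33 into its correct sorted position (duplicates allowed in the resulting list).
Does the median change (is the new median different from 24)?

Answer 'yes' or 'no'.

Old median = 24
Insert x = 33
New median = 51/2
Changed? yes

Answer: yes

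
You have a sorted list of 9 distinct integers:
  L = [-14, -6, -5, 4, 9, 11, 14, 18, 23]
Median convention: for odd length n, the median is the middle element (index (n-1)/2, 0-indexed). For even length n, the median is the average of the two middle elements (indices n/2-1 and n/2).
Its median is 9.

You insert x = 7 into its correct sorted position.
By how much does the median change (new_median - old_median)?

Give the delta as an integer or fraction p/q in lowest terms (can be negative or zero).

Answer: -1

Derivation:
Old median = 9
After inserting x = 7: new sorted = [-14, -6, -5, 4, 7, 9, 11, 14, 18, 23]
New median = 8
Delta = 8 - 9 = -1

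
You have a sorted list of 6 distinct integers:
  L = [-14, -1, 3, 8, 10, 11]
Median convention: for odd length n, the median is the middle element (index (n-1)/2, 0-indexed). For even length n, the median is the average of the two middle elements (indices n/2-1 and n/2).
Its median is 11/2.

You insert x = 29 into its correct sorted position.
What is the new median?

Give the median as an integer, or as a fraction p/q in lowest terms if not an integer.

Old list (sorted, length 6): [-14, -1, 3, 8, 10, 11]
Old median = 11/2
Insert x = 29
Old length even (6). Middle pair: indices 2,3 = 3,8.
New length odd (7). New median = single middle element.
x = 29: 6 elements are < x, 0 elements are > x.
New sorted list: [-14, -1, 3, 8, 10, 11, 29]
New median = 8

Answer: 8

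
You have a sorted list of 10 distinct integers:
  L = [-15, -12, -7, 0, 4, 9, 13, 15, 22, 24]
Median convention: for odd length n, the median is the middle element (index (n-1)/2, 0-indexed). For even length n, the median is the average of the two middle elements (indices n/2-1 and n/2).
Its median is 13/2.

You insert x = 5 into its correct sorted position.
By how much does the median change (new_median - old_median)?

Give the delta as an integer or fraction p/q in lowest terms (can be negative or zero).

Answer: -3/2

Derivation:
Old median = 13/2
After inserting x = 5: new sorted = [-15, -12, -7, 0, 4, 5, 9, 13, 15, 22, 24]
New median = 5
Delta = 5 - 13/2 = -3/2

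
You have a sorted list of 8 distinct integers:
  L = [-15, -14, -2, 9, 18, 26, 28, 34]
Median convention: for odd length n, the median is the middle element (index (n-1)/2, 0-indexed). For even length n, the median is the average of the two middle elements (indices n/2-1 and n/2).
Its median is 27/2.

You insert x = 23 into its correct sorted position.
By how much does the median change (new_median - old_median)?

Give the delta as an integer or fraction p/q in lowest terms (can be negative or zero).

Old median = 27/2
After inserting x = 23: new sorted = [-15, -14, -2, 9, 18, 23, 26, 28, 34]
New median = 18
Delta = 18 - 27/2 = 9/2

Answer: 9/2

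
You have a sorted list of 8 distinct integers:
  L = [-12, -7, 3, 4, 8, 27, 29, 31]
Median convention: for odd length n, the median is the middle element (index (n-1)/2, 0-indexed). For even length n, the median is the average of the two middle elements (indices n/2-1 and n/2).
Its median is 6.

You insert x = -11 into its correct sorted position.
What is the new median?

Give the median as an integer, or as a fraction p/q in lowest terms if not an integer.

Old list (sorted, length 8): [-12, -7, 3, 4, 8, 27, 29, 31]
Old median = 6
Insert x = -11
Old length even (8). Middle pair: indices 3,4 = 4,8.
New length odd (9). New median = single middle element.
x = -11: 1 elements are < x, 7 elements are > x.
New sorted list: [-12, -11, -7, 3, 4, 8, 27, 29, 31]
New median = 4

Answer: 4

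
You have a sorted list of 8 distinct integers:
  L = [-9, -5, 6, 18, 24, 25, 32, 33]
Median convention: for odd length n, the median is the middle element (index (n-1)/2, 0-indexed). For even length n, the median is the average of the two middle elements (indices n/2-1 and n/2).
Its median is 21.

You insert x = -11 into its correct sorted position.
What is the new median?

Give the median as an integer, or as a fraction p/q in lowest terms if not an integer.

Old list (sorted, length 8): [-9, -5, 6, 18, 24, 25, 32, 33]
Old median = 21
Insert x = -11
Old length even (8). Middle pair: indices 3,4 = 18,24.
New length odd (9). New median = single middle element.
x = -11: 0 elements are < x, 8 elements are > x.
New sorted list: [-11, -9, -5, 6, 18, 24, 25, 32, 33]
New median = 18

Answer: 18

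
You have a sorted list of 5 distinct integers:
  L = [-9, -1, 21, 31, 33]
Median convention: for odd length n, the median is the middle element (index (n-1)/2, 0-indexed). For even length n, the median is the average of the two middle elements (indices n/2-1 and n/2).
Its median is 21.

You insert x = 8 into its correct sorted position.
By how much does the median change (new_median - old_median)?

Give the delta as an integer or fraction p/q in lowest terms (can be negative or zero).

Old median = 21
After inserting x = 8: new sorted = [-9, -1, 8, 21, 31, 33]
New median = 29/2
Delta = 29/2 - 21 = -13/2

Answer: -13/2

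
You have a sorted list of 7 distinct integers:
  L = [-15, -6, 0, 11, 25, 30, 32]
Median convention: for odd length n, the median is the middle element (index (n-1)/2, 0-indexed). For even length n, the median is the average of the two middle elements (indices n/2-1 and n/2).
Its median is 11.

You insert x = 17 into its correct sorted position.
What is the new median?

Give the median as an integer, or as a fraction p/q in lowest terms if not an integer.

Old list (sorted, length 7): [-15, -6, 0, 11, 25, 30, 32]
Old median = 11
Insert x = 17
Old length odd (7). Middle was index 3 = 11.
New length even (8). New median = avg of two middle elements.
x = 17: 4 elements are < x, 3 elements are > x.
New sorted list: [-15, -6, 0, 11, 17, 25, 30, 32]
New median = 14

Answer: 14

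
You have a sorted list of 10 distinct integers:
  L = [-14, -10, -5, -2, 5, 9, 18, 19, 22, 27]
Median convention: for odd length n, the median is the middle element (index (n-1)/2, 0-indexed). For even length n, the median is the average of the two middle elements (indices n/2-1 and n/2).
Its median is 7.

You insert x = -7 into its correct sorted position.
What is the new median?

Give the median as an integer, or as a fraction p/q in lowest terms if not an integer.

Old list (sorted, length 10): [-14, -10, -5, -2, 5, 9, 18, 19, 22, 27]
Old median = 7
Insert x = -7
Old length even (10). Middle pair: indices 4,5 = 5,9.
New length odd (11). New median = single middle element.
x = -7: 2 elements are < x, 8 elements are > x.
New sorted list: [-14, -10, -7, -5, -2, 5, 9, 18, 19, 22, 27]
New median = 5

Answer: 5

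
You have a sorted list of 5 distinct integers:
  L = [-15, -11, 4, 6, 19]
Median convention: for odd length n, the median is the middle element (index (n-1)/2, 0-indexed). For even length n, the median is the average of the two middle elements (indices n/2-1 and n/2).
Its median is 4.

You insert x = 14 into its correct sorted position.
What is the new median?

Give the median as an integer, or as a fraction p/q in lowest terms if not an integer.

Answer: 5

Derivation:
Old list (sorted, length 5): [-15, -11, 4, 6, 19]
Old median = 4
Insert x = 14
Old length odd (5). Middle was index 2 = 4.
New length even (6). New median = avg of two middle elements.
x = 14: 4 elements are < x, 1 elements are > x.
New sorted list: [-15, -11, 4, 6, 14, 19]
New median = 5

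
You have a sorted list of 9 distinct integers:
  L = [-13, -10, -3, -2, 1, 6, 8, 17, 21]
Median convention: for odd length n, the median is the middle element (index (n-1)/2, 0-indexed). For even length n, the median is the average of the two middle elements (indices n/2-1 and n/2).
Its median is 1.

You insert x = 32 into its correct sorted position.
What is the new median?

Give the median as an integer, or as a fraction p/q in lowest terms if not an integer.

Answer: 7/2

Derivation:
Old list (sorted, length 9): [-13, -10, -3, -2, 1, 6, 8, 17, 21]
Old median = 1
Insert x = 32
Old length odd (9). Middle was index 4 = 1.
New length even (10). New median = avg of two middle elements.
x = 32: 9 elements are < x, 0 elements are > x.
New sorted list: [-13, -10, -3, -2, 1, 6, 8, 17, 21, 32]
New median = 7/2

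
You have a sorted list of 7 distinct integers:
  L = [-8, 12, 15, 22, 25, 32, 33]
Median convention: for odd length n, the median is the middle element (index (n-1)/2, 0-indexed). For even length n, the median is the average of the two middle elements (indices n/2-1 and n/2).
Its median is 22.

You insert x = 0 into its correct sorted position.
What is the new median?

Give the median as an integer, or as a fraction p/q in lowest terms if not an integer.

Answer: 37/2

Derivation:
Old list (sorted, length 7): [-8, 12, 15, 22, 25, 32, 33]
Old median = 22
Insert x = 0
Old length odd (7). Middle was index 3 = 22.
New length even (8). New median = avg of two middle elements.
x = 0: 1 elements are < x, 6 elements are > x.
New sorted list: [-8, 0, 12, 15, 22, 25, 32, 33]
New median = 37/2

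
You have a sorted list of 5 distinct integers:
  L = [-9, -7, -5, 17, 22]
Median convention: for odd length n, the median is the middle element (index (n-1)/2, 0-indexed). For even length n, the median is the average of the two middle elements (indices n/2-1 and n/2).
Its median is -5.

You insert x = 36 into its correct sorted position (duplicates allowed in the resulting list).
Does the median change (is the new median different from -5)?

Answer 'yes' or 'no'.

Old median = -5
Insert x = 36
New median = 6
Changed? yes

Answer: yes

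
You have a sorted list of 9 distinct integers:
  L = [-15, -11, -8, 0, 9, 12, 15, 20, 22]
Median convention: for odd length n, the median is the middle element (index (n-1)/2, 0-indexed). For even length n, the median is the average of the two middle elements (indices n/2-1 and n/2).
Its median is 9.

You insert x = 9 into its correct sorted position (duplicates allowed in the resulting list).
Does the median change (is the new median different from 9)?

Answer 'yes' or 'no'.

Old median = 9
Insert x = 9
New median = 9
Changed? no

Answer: no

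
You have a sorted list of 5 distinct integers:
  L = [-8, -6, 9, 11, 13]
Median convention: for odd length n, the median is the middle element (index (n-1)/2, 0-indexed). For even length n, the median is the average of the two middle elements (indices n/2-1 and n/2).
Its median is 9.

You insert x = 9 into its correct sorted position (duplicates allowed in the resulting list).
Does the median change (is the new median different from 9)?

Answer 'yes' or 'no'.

Answer: no

Derivation:
Old median = 9
Insert x = 9
New median = 9
Changed? no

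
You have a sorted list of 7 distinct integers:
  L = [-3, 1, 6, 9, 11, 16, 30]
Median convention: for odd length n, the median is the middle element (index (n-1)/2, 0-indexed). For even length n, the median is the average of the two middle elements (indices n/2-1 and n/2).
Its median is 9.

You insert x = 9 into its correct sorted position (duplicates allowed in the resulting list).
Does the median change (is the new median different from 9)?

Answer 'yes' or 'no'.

Answer: no

Derivation:
Old median = 9
Insert x = 9
New median = 9
Changed? no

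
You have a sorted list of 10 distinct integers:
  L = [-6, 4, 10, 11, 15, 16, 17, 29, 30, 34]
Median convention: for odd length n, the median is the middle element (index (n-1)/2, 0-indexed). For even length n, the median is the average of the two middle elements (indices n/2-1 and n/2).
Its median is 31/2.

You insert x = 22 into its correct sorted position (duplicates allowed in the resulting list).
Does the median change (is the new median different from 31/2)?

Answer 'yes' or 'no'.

Answer: yes

Derivation:
Old median = 31/2
Insert x = 22
New median = 16
Changed? yes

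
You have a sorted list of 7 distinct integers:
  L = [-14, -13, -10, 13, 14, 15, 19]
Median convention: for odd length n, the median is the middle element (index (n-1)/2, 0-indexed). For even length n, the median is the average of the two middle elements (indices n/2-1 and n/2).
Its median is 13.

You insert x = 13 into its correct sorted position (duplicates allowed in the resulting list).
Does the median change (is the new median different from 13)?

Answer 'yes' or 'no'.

Old median = 13
Insert x = 13
New median = 13
Changed? no

Answer: no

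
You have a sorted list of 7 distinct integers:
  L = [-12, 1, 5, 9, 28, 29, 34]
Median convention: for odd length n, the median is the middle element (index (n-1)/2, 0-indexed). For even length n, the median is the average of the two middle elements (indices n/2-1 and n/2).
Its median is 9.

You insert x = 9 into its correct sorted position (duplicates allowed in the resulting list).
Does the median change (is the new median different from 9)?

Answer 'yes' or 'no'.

Old median = 9
Insert x = 9
New median = 9
Changed? no

Answer: no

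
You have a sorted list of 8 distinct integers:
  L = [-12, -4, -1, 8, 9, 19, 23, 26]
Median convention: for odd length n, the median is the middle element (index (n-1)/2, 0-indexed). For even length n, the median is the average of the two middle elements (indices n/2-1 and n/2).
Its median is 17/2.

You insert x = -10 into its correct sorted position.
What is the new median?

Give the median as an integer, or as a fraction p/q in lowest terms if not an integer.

Old list (sorted, length 8): [-12, -4, -1, 8, 9, 19, 23, 26]
Old median = 17/2
Insert x = -10
Old length even (8). Middle pair: indices 3,4 = 8,9.
New length odd (9). New median = single middle element.
x = -10: 1 elements are < x, 7 elements are > x.
New sorted list: [-12, -10, -4, -1, 8, 9, 19, 23, 26]
New median = 8

Answer: 8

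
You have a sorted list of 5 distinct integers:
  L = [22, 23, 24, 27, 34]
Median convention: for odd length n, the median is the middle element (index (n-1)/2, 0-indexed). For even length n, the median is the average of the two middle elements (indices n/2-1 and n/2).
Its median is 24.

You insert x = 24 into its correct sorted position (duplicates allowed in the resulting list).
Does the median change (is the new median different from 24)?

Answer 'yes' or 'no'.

Answer: no

Derivation:
Old median = 24
Insert x = 24
New median = 24
Changed? no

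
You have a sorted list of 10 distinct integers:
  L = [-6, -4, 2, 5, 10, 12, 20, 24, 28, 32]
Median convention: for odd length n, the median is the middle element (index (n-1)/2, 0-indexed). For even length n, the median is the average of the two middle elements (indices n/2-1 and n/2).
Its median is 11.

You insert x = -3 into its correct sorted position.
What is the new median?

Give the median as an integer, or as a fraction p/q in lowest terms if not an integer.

Old list (sorted, length 10): [-6, -4, 2, 5, 10, 12, 20, 24, 28, 32]
Old median = 11
Insert x = -3
Old length even (10). Middle pair: indices 4,5 = 10,12.
New length odd (11). New median = single middle element.
x = -3: 2 elements are < x, 8 elements are > x.
New sorted list: [-6, -4, -3, 2, 5, 10, 12, 20, 24, 28, 32]
New median = 10

Answer: 10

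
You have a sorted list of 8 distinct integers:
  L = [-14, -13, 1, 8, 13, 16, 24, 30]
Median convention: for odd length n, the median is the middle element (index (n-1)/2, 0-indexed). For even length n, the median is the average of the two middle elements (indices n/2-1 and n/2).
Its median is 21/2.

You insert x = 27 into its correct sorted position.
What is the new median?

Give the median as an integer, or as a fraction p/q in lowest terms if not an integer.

Answer: 13

Derivation:
Old list (sorted, length 8): [-14, -13, 1, 8, 13, 16, 24, 30]
Old median = 21/2
Insert x = 27
Old length even (8). Middle pair: indices 3,4 = 8,13.
New length odd (9). New median = single middle element.
x = 27: 7 elements are < x, 1 elements are > x.
New sorted list: [-14, -13, 1, 8, 13, 16, 24, 27, 30]
New median = 13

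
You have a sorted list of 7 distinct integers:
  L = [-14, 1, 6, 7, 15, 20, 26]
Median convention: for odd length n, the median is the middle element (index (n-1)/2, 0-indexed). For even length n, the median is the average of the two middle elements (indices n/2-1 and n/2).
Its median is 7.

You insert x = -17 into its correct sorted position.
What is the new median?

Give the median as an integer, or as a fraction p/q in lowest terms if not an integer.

Old list (sorted, length 7): [-14, 1, 6, 7, 15, 20, 26]
Old median = 7
Insert x = -17
Old length odd (7). Middle was index 3 = 7.
New length even (8). New median = avg of two middle elements.
x = -17: 0 elements are < x, 7 elements are > x.
New sorted list: [-17, -14, 1, 6, 7, 15, 20, 26]
New median = 13/2

Answer: 13/2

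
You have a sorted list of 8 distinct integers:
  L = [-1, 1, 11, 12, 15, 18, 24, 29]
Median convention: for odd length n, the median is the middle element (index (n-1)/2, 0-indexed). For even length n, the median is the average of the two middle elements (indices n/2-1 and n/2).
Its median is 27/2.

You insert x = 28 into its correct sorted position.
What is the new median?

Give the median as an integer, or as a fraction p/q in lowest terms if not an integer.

Answer: 15

Derivation:
Old list (sorted, length 8): [-1, 1, 11, 12, 15, 18, 24, 29]
Old median = 27/2
Insert x = 28
Old length even (8). Middle pair: indices 3,4 = 12,15.
New length odd (9). New median = single middle element.
x = 28: 7 elements are < x, 1 elements are > x.
New sorted list: [-1, 1, 11, 12, 15, 18, 24, 28, 29]
New median = 15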